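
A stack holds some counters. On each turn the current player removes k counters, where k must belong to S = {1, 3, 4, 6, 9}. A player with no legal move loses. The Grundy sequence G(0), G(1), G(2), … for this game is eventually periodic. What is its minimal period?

12

n :  0  1  2  3  4  5  6  7  8  9 10 11 12 13 14 15 16 17 18 19 20 21 22 23 24 25
G :  0  1  0  1  2  3  2  0  1  4  3  2  0  1  0  1  2  3  2  0  1  4  3  2  0  1
G(n+12) = G(n) holds for n = 0,…,8 (a full window of length max(S) = 9), so the sequence is purely periodic with period 12.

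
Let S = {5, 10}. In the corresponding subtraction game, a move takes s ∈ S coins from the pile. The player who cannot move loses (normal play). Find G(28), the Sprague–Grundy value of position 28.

2

G(0) = 0
G(1) = mex{} = 0
G(2) = mex{} = 0
G(3) = mex{} = 0
G(4) = mex{} = 0
G(5) = mex{0} = 1
G(6) = mex{0} = 1
G(7) = mex{0} = 1
G(8) = mex{0} = 1
G(9) = mex{0} = 1
G(10) = mex{1,0} = 2
G(11) = mex{1,0} = 2
G(12) = mex{1,0} = 2
G(13) = mex{1,0} = 2
G(14) = mex{1,0} = 2
G(15) = mex{2,1} = 0
G(16) = mex{2,1} = 0
G(17) = mex{2,1} = 0
G(18) = mex{2,1} = 0
G(19) = mex{2,1} = 0
G(20) = mex{0,2} = 1
G(21) = mex{0,2} = 1
G(22) = mex{0,2} = 1
G(23) = mex{0,2} = 1
G(24) = mex{0,2} = 1
G(25) = mex{1,0} = 2
G(26) = mex{1,0} = 2
G(27) = mex{1,0} = 2
G(28) = mex{1,0} = 2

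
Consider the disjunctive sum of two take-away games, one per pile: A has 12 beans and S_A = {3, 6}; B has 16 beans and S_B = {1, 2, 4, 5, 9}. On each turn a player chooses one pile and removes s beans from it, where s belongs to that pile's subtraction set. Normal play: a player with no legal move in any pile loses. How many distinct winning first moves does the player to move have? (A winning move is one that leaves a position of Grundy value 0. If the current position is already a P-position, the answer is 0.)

Pile A, S = {3, 6}:
G(0) = 0
G(1) = mex{} = 0
G(2) = mex{} = 0
G(3) = mex{0} = 1
G(4) = mex{0} = 1
G(5) = mex{0} = 1
G(6) = mex{1,0} = 2
G(7) = mex{1,0} = 2
G(8) = mex{1,0} = 2
G(9) = mex{2,1} = 0
G(10) = mex{2,1} = 0
G(11) = mex{2,1} = 0
G(12) = mex{0,2} = 1
G_A(12) = 1.
Pile B, S = {1, 2, 4, 5, 9}:
n :  0  1  2  3  4  5  6  7  8  9 10 11 12 13 14 15 16
G :  0  1  2  0  1  2  0  1  2  3  4  5  3  0  1  2  0
G_B(16) = 0.
Combined Grundy value = 1 ⊕ 0 = 1.
A winning move leaves total XOR = 0, i.e. changes one component's Grundy value g to g ⊕ X where X is the current total.
Pile A: need g' = 1⊕1 = 0. Options: 12−3→G=0, 12−6→G=2. Hits: 1.
Pile B: need g' = 0⊕1 = 1. Options: 16−1→G=2, 16−2→G=1, 16−4→G=3, 16−5→G=5, 16−9→G=1. Hits: 2.

3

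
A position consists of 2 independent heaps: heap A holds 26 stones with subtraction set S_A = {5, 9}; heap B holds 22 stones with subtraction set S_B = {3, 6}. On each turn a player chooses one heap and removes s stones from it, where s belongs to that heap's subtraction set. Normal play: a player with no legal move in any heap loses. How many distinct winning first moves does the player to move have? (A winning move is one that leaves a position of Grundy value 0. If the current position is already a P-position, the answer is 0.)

2

Heap A, S = {5, 9}:
n :  0  1  2  3  4  5  6  7  8  9 10 11 12 13 14 15 16 17 18 19 20 21 22 23 24 25 26
G :  0  0  0  0  0  1  1  1  1  1  2  2  2  2  0  0  0  0  0  1  1  1  1  1  2  2  2
G_A(26) = 2.
Heap B, S = {3, 6}:
G(0) = 0
G(1) = mex{} = 0
G(2) = mex{} = 0
G(3) = mex{0} = 1
G(4) = mex{0} = 1
G(5) = mex{0} = 1
G(6) = mex{1,0} = 2
G(7) = mex{1,0} = 2
G(8) = mex{1,0} = 2
G(9) = mex{2,1} = 0
G(10) = mex{2,1} = 0
G(11) = mex{2,1} = 0
G(12) = mex{0,2} = 1
G(13) = mex{0,2} = 1
G(14) = mex{0,2} = 1
G(15) = mex{1,0} = 2
G(16) = mex{1,0} = 2
G(17) = mex{1,0} = 2
G(18) = mex{2,1} = 0
G(19) = mex{2,1} = 0
G(20) = mex{2,1} = 0
G(21) = mex{0,2} = 1
G(22) = mex{0,2} = 1
G_B(22) = 1.
Combined Grundy value = 2 ⊕ 1 = 3.
A winning move leaves total XOR = 0, i.e. changes one component's Grundy value g to g ⊕ X where X is the current total.
Heap A: need g' = 2⊕3 = 1. Options: 26−5→G=1, 26−9→G=0. Hits: 1.
Heap B: need g' = 1⊕3 = 2. Options: 22−3→G=0, 22−6→G=2. Hits: 1.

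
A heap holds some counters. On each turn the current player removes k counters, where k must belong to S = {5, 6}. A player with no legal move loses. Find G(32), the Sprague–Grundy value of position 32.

2

n :  0  1  2  3  4  5  6  7  8  9 10 11 12 13 14 15 16 17 18 19 20 21 22 23 24 25 26 27 28 29 30 31 32
G :  0  0  0  0  0  1  1  1  1  1  2  0  0  0  0  0  1  1  1  1  1  2  0  0  0  0  0  1  1  1  1  1  2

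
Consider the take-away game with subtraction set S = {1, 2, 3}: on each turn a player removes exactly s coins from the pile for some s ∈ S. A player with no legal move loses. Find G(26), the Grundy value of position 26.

2

G(0) = 0
G(1) = mex{0} = 1
G(2) = mex{1,0} = 2
G(3) = mex{2,1,0} = 3
G(4) = mex{3,2,1} = 0
G(5) = mex{0,3,2} = 1
G(6) = mex{1,0,3} = 2
G(7) = mex{2,1,0} = 3
G(8) = mex{3,2,1} = 0
G(9) = mex{0,3,2} = 1
G(10) = mex{1,0,3} = 2
G(11) = mex{2,1,0} = 3
G(12) = mex{3,2,1} = 0
G(13) = mex{0,3,2} = 1
G(14) = mex{1,0,3} = 2
G(15) = mex{2,1,0} = 3
G(16) = mex{3,2,1} = 0
G(17) = mex{0,3,2} = 1
G(18) = mex{1,0,3} = 2
G(19) = mex{2,1,0} = 3
G(20) = mex{3,2,1} = 0
G(21) = mex{0,3,2} = 1
G(22) = mex{1,0,3} = 2
G(23) = mex{2,1,0} = 3
G(24) = mex{3,2,1} = 0
G(25) = mex{0,3,2} = 1
G(26) = mex{1,0,3} = 2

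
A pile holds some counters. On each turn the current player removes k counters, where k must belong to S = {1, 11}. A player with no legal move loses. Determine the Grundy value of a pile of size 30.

0

n :  0  1  2  3  4  5  6  7  8  9 10 11 12 13 14 15 16 17 18 19 20 21 22 23 24 25 26 27 28 29 30
G :  0  1  0  1  0  1  0  1  0  1  0  1  0  1  0  1  0  1  0  1  0  1  0  1  0  1  0  1  0  1  0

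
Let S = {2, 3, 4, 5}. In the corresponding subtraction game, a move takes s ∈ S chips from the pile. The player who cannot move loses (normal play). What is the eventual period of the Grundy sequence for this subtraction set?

7

G(0) = 0
G(1) = mex{} = 0
G(2) = mex{0} = 1
G(3) = mex{0,0} = 1
G(4) = mex{1,0,0} = 2
G(5) = mex{1,1,0,0} = 2
G(6) = mex{2,1,1,0} = 3
G(7) = mex{2,2,1,1} = 0
G(8) = mex{3,2,2,1} = 0
G(9) = mex{0,3,2,2} = 1
G(10) = mex{0,0,3,2} = 1
G(11) = mex{1,0,0,3} = 2
G(12) = mex{1,1,0,0} = 2
G(13) = mex{2,1,1,0} = 3
G(14) = mex{2,2,1,1} = 0
G(15) = mex{3,2,2,1} = 0
G(n+7) = G(n) holds for n = 0,…,4 (a full window of length max(S) = 5), so the sequence is purely periodic with period 7.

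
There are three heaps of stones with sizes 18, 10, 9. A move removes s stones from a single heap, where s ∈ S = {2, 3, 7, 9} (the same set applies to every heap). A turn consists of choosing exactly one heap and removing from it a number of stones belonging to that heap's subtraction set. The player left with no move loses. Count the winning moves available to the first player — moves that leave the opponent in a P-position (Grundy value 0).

2

All heaps use S = {2, 3, 7, 9}:
n :  0  1  2  3  4  5  6  7  8  9 10 11 12 13 14 15 16 17 18
G :  0  0  1  1  2  0  0  1  1  2  2  0  3  1  2  2  0  0  1
Heap A: G(18) = 1.
Heap B: G(10) = 2.
Heap C: G(9) = 2.
Combined Grundy value = 1 ⊕ 2 ⊕ 2 = 1.
A winning move leaves total XOR = 0, i.e. changes one component's Grundy value g to g ⊕ X where X is the current total.
Heap A: need g' = 1⊕1 = 0. Options: 18−2→G=0, 18−3→G=2, 18−7→G=0, 18−9→G=2. Hits: 2.
Heap B: need g' = 2⊕1 = 3. Options: 10−2→G=1, 10−3→G=1, 10−7→G=1, 10−9→G=0. Hits: 0.
Heap C: need g' = 2⊕1 = 3. Options: 9−2→G=1, 9−3→G=0, 9−7→G=1, 9−9→G=0. Hits: 0.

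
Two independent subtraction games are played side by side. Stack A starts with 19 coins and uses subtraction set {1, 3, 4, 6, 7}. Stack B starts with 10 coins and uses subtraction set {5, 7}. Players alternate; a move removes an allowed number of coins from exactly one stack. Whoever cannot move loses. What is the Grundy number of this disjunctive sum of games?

Stack A, S = {1, 3, 4, 6, 7}:
G(0) = 0
G(1) = mex{0} = 1
G(2) = mex{1} = 0
G(3) = mex{0,0} = 1
G(4) = mex{1,1,0} = 2
G(5) = mex{2,0,1} = 3
G(6) = mex{3,1,0,0} = 2
G(7) = mex{2,2,1,1,0} = 3
G(8) = mex{3,3,2,0,1} = 4
G(9) = mex{4,2,3,1,0} = 5
G(10) = mex{5,3,2,2,1} = 0
G(11) = mex{0,4,3,3,2} = 1
G(12) = mex{1,5,4,2,3} = 0
G(13) = mex{0,0,5,3,2} = 1
G(14) = mex{1,1,0,4,3} = 2
G(15) = mex{2,0,1,5,4} = 3
G(16) = mex{3,1,0,0,5} = 2
G(17) = mex{2,2,1,1,0} = 3
G(18) = mex{3,3,2,0,1} = 4
G(19) = mex{4,2,3,1,0} = 5
G_A(19) = 5.
Stack B, S = {5, 7}:
n :  0  1  2  3  4  5  6  7  8  9 10
G :  0  0  0  0  0  1  1  1  1  1  2
G_B(10) = 2.
Combined Grundy value = 5 ⊕ 2 = 7.

7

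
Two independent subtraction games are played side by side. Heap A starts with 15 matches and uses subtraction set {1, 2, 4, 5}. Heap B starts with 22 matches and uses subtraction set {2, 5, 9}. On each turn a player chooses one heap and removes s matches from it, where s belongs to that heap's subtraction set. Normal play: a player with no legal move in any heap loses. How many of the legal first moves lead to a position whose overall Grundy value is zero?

Heap A, S = {1, 2, 4, 5}:
n :  0  1  2  3  4  5  6  7  8  9 10 11 12 13 14 15
G :  0  1  2  0  1  2  0  1  2  0  1  2  0  1  2  0
G_A(15) = 0.
Heap B, S = {2, 5, 9}:
G(0) = 0
G(1) = mex{} = 0
G(2) = mex{0} = 1
G(3) = mex{0} = 1
G(4) = mex{1} = 0
G(5) = mex{1,0} = 2
G(6) = mex{0,0} = 1
G(7) = mex{2,1} = 0
G(8) = mex{1,1} = 0
G(9) = mex{0,0,0} = 1
G(10) = mex{0,2,0} = 1
G(11) = mex{1,1,1} = 0
G(12) = mex{1,0,1} = 2
G(13) = mex{0,0,0} = 1
G(14) = mex{2,1,2} = 0
G(15) = mex{1,1,1} = 0
G(16) = mex{0,0,0} = 1
G(17) = mex{0,2,0} = 1
G(18) = mex{1,1,1} = 0
G(19) = mex{1,0,1} = 2
G(20) = mex{0,0,0} = 1
G(21) = mex{2,1,2} = 0
G(22) = mex{1,1,1} = 0
G_B(22) = 0.
Combined Grundy value = 0 ⊕ 0 = 0.
A winning move leaves total XOR = 0, i.e. changes one component's Grundy value g to g ⊕ X where X is the current total.
Heap A: target g' = 0⊕0 = 0, but every legal move changes the Grundy value (mex property), so 0 moves.
Heap B: target g' = 0⊕0 = 0, but every legal move changes the Grundy value (mex property), so 0 moves.

0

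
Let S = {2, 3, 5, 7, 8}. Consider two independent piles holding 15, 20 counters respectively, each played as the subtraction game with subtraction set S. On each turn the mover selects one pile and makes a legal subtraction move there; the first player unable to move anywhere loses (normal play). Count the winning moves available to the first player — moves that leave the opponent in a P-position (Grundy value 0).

2

All piles use S = {2, 3, 5, 7, 8}:
n :  0  1  2  3  4  5  6  7  8  9 10 11 12 13 14 15 16 17 18 19 20
G :  0  0  1  1  2  2  3  3  4  4  0  0  1  1  2  2  3  3  4  4  0
Pile A: G(15) = 2.
Pile B: G(20) = 0.
Combined Grundy value = 2 ⊕ 0 = 2.
A winning move leaves total XOR = 0, i.e. changes one component's Grundy value g to g ⊕ X where X is the current total.
Pile A: need g' = 2⊕2 = 0. Options: 15−2→G=1, 15−3→G=1, 15−5→G=0, 15−7→G=4, 15−8→G=3. Hits: 1.
Pile B: need g' = 0⊕2 = 2. Options: 20−2→G=4, 20−3→G=3, 20−5→G=2, 20−7→G=1, 20−8→G=1. Hits: 1.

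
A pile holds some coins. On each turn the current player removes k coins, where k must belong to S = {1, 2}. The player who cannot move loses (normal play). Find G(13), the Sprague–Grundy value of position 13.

n :  0  1  2  3  4  5  6  7  8  9 10 11 12 13
G :  0  1  2  0  1  2  0  1  2  0  1  2  0  1

1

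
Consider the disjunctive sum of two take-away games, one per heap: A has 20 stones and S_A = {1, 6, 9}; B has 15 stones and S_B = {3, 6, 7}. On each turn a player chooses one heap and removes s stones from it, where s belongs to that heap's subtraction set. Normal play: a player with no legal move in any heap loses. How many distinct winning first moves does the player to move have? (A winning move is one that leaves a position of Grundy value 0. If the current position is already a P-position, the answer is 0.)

0

Heap A, S = {1, 6, 9}:
n :  0  1  2  3  4  5  6  7  8  9 10 11 12 13 14 15 16 17 18 19 20
G :  0  1  0  1  0  1  2  0  1  2  3  2  0  1  0  1  2  0  1  0  1
G_A(20) = 1.
Heap B, S = {3, 6, 7}:
G(0) = 0
G(1) = mex{} = 0
G(2) = mex{} = 0
G(3) = mex{0} = 1
G(4) = mex{0} = 1
G(5) = mex{0} = 1
G(6) = mex{1,0} = 2
G(7) = mex{1,0,0} = 2
G(8) = mex{1,0,0} = 2
G(9) = mex{2,1,0} = 3
G(10) = mex{2,1,1} = 0
G(11) = mex{2,1,1} = 0
G(12) = mex{3,2,1} = 0
G(13) = mex{0,2,2} = 1
G(14) = mex{0,2,2} = 1
G(15) = mex{0,3,2} = 1
G_B(15) = 1.
Combined Grundy value = 1 ⊕ 1 = 0.
A winning move leaves total XOR = 0, i.e. changes one component's Grundy value g to g ⊕ X where X is the current total.
Heap A: target g' = 1⊕0 = 1, but every legal move changes the Grundy value (mex property), so 0 moves.
Heap B: target g' = 1⊕0 = 1, but every legal move changes the Grundy value (mex property), so 0 moves.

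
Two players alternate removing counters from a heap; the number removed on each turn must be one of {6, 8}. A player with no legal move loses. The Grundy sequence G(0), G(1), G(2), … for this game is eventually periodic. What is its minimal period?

14

n :  0  1  2  3  4  5  6  7  8  9 10 11 12 13 14 15 16 17 18 19 20 21 22 23 24 25 26 27 28 29
G :  0  0  0  0  0  0  1  1  1  1  1  1  2  2  0  0  0  0  0  0  1  1  1  1  1  1  2  2  0  0
G(n+14) = G(n) holds for n = 0,…,7 (a full window of length max(S) = 8), so the sequence is purely periodic with period 14.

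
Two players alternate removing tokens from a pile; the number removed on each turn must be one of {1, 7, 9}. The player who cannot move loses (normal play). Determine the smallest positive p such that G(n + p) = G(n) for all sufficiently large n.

2

n :  0  1  2  3  4  5  6  7  8  9 10 11 12 13 14
G :  0  1  0  1  0  1  0  1  0  1  0  1  0  1  0
G(n+2) = G(n) holds for n = 0,…,8 (a full window of length max(S) = 9), so the sequence is purely periodic with period 2.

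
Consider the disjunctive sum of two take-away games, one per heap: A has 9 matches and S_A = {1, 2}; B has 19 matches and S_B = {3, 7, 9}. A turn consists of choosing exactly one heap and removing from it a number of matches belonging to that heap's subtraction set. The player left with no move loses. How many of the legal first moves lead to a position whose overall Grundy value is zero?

Heap A, S = {1, 2}:
G(0) = 0
G(1) = mex{0} = 1
G(2) = mex{1,0} = 2
G(3) = mex{2,1} = 0
G(4) = mex{0,2} = 1
G(5) = mex{1,0} = 2
G(6) = mex{2,1} = 0
G(7) = mex{0,2} = 1
G(8) = mex{1,0} = 2
G(9) = mex{2,1} = 0
G_A(9) = 0.
Heap B, S = {3, 7, 9}:
n :  0  1  2  3  4  5  6  7  8  9 10 11 12 13 14 15 16 17 18 19
G :  0  0  0  1  1  1  0  2  2  1  3  3  0  2  0  1  0  1  0  1
G_B(19) = 1.
Combined Grundy value = 0 ⊕ 1 = 1.
A winning move leaves total XOR = 0, i.e. changes one component's Grundy value g to g ⊕ X where X is the current total.
Heap A: need g' = 0⊕1 = 1. Options: 9−1→G=2, 9−2→G=1. Hits: 1.
Heap B: need g' = 1⊕1 = 0. Options: 19−3→G=0, 19−7→G=0, 19−9→G=3. Hits: 2.

3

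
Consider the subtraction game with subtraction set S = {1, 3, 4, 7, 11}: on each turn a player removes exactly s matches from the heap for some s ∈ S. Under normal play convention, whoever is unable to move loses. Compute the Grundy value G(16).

G(0) = 0
G(1) = mex{0} = 1
G(2) = mex{1} = 0
G(3) = mex{0,0} = 1
G(4) = mex{1,1,0} = 2
G(5) = mex{2,0,1} = 3
G(6) = mex{3,1,0} = 2
G(7) = mex{2,2,1,0} = 3
G(8) = mex{3,3,2,1} = 0
G(9) = mex{0,2,3,0} = 1
G(10) = mex{1,3,2,1} = 0
G(11) = mex{0,0,3,2,0} = 1
G(12) = mex{1,1,0,3,1} = 2
G(13) = mex{2,0,1,2,0} = 3
G(14) = mex{3,1,0,3,1} = 2
G(15) = mex{2,2,1,0,2} = 3
G(16) = mex{3,3,2,1,3} = 0

0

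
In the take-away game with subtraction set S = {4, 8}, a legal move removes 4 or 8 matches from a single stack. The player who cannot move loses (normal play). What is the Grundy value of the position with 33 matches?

G(0) = 0
G(1) = mex{} = 0
G(2) = mex{} = 0
G(3) = mex{} = 0
G(4) = mex{0} = 1
G(5) = mex{0} = 1
G(6) = mex{0} = 1
G(7) = mex{0} = 1
G(8) = mex{1,0} = 2
G(9) = mex{1,0} = 2
G(10) = mex{1,0} = 2
G(11) = mex{1,0} = 2
G(12) = mex{2,1} = 0
G(13) = mex{2,1} = 0
G(14) = mex{2,1} = 0
G(15) = mex{2,1} = 0
G(16) = mex{0,2} = 1
G(17) = mex{0,2} = 1
G(18) = mex{0,2} = 1
G(19) = mex{0,2} = 1
G(20) = mex{1,0} = 2
G(21) = mex{1,0} = 2
G(22) = mex{1,0} = 2
G(23) = mex{1,0} = 2
G(24) = mex{2,1} = 0
G(25) = mex{2,1} = 0
G(26) = mex{2,1} = 0
G(27) = mex{2,1} = 0
G(28) = mex{0,2} = 1
G(29) = mex{0,2} = 1
G(30) = mex{0,2} = 1
G(31) = mex{0,2} = 1
G(32) = mex{1,0} = 2
G(33) = mex{1,0} = 2

2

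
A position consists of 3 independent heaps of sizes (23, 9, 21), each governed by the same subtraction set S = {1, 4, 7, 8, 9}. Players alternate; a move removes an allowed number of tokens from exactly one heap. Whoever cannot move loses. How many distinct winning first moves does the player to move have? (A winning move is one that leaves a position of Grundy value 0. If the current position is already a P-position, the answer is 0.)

All heaps use S = {1, 4, 7, 8, 9}:
G(0) = 0
G(1) = mex{0} = 1
G(2) = mex{1} = 0
G(3) = mex{0} = 1
G(4) = mex{1,0} = 2
G(5) = mex{2,1} = 0
G(6) = mex{0,0} = 1
G(7) = mex{1,1,0} = 2
G(8) = mex{2,2,1,0} = 3
G(9) = mex{3,0,0,1,0} = 2
G(10) = mex{2,1,1,0,1} = 3
G(11) = mex{3,2,2,1,0} = 4
G(12) = mex{4,3,0,2,1} = 5
G(13) = mex{5,2,1,0,2} = 3
G(14) = mex{3,3,2,1,0} = 4
G(15) = mex{4,4,3,2,1} = 0
G(16) = mex{0,5,2,3,2} = 1
G(17) = mex{1,3,3,2,3} = 0
G(18) = mex{0,4,4,3,2} = 1
G(19) = mex{1,0,5,4,3} = 2
G(20) = mex{2,1,3,5,4} = 0
G(21) = mex{0,0,4,3,5} = 1
G(22) = mex{1,1,0,4,3} = 2
G(23) = mex{2,2,1,0,4} = 3
Heap A: G(23) = 3.
Heap B: G(9) = 2.
Heap C: G(21) = 1.
Combined Grundy value = 3 ⊕ 2 ⊕ 1 = 0.
A winning move leaves total XOR = 0, i.e. changes one component's Grundy value g to g ⊕ X where X is the current total.
Heap A: target g' = 3⊕0 = 3, but every legal move changes the Grundy value (mex property), so 0 moves.
Heap B: target g' = 2⊕0 = 2, but every legal move changes the Grundy value (mex property), so 0 moves.
Heap C: target g' = 1⊕0 = 1, but every legal move changes the Grundy value (mex property), so 0 moves.

0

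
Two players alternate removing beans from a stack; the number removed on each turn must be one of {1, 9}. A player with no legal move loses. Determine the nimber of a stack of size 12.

n :  0  1  2  3  4  5  6  7  8  9 10 11 12
G :  0  1  0  1  0  1  0  1  0  1  0  1  0

0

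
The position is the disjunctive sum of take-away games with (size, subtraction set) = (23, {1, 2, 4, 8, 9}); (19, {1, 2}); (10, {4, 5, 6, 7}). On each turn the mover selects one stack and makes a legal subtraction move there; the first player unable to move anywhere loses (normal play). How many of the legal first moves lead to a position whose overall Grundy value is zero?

Stack A, S = {1, 2, 4, 8, 9}:
G(0) = 0
G(1) = mex{0} = 1
G(2) = mex{1,0} = 2
G(3) = mex{2,1} = 0
G(4) = mex{0,2,0} = 1
G(5) = mex{1,0,1} = 2
G(6) = mex{2,1,2} = 0
G(7) = mex{0,2,0} = 1
G(8) = mex{1,0,1,0} = 2
G(9) = mex{2,1,2,1,0} = 3
G(10) = mex{3,2,0,2,1} = 4
G(11) = mex{4,3,1,0,2} = 5
G(12) = mex{5,4,2,1,0} = 3
G(13) = mex{3,5,3,2,1} = 0
G(14) = mex{0,3,4,0,2} = 1
G(15) = mex{1,0,5,1,0} = 2
G(16) = mex{2,1,3,2,1} = 0
G(17) = mex{0,2,0,3,2} = 1
G(18) = mex{1,0,1,4,3} = 2
G(19) = mex{2,1,2,5,4} = 0
G(20) = mex{0,2,0,3,5} = 1
G(21) = mex{1,0,1,0,3} = 2
G(22) = mex{2,1,2,1,0} = 3
G(23) = mex{3,2,0,2,1} = 4
G_A(23) = 4.
Stack B, S = {1, 2}:
n :  0  1  2  3  4  5  6  7  8  9 10 11 12 13 14 15 16 17 18 19
G :  0  1  2  0  1  2  0  1  2  0  1  2  0  1  2  0  1  2  0  1
G_B(19) = 1.
Stack C, S = {4, 5, 6, 7}:
n :  0  1  2  3  4  5  6  7  8  9 10
G :  0  0  0  0  1  1  1  1  2  2  2
G_C(10) = 2.
Combined Grundy value = 4 ⊕ 1 ⊕ 2 = 7.
A winning move leaves total XOR = 0, i.e. changes one component's Grundy value g to g ⊕ X where X is the current total.
Stack A: need g' = 4⊕7 = 3. Options: 23−1→G=3, 23−2→G=2, 23−4→G=0, 23−8→G=2, 23−9→G=1. Hits: 1.
Stack B: need g' = 1⊕7 = 6. Options: 19−1→G=0, 19−2→G=2. Hits: 0.
Stack C: need g' = 2⊕7 = 5. Options: 10−4→G=1, 10−5→G=1, 10−6→G=1, 10−7→G=0. Hits: 0.

1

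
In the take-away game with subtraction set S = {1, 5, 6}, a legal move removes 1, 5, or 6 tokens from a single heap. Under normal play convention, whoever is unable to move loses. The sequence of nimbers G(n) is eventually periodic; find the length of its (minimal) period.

11

n :  0  1  2  3  4  5  6  7  8  9 10 11 12 13 14 15 16 17 18 19 20 21 22 23
G :  0  1  0  1  0  1  2  3  2  3  2  0  1  0  1  0  1  2  3  2  3  2  0  1
G(n+11) = G(n) holds for n = 0,…,5 (a full window of length max(S) = 6), so the sequence is purely periodic with period 11.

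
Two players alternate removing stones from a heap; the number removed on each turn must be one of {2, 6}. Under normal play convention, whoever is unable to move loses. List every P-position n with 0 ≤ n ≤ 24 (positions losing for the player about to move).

0, 1, 4, 5, 8, 9, 12, 13, 16, 17, 20, 21, 24

n :  0  1  2  3  4  5  6  7  8  9 10 11 12 13 14 15 16 17 18 19 20 21 22 23 24
G :  0  0  1  1  0  0  1  1  0  0  1  1  0  0  1  1  0  0  1  1  0  0  1  1  0
P-positions are exactly the n with G(n) = 0.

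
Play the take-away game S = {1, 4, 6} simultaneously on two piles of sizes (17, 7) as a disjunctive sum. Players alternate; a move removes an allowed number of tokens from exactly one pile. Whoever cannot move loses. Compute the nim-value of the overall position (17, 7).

All piles use S = {1, 4, 6}:
G(0) = 0
G(1) = mex{0} = 1
G(2) = mex{1} = 0
G(3) = mex{0} = 1
G(4) = mex{1,0} = 2
G(5) = mex{2,1} = 0
G(6) = mex{0,0,0} = 1
G(7) = mex{1,1,1} = 0
G(8) = mex{0,2,0} = 1
G(9) = mex{1,0,1} = 2
G(10) = mex{2,1,2} = 0
G(11) = mex{0,0,0} = 1
G(12) = mex{1,1,1} = 0
G(13) = mex{0,2,0} = 1
G(14) = mex{1,0,1} = 2
G(15) = mex{2,1,2} = 0
G(16) = mex{0,0,0} = 1
G(17) = mex{1,1,1} = 0
Pile A: G(17) = 0.
Pile B: G(7) = 0.
Combined Grundy value = 0 ⊕ 0 = 0.

0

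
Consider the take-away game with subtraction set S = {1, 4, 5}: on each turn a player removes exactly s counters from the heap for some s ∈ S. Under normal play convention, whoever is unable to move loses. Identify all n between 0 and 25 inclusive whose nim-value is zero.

n :  0  1  2  3  4  5  6  7  8  9 10 11 12 13 14 15 16 17 18 19 20 21 22 23 24 25
G :  0  1  0  1  2  3  2  3  0  1  0  1  2  3  2  3  0  1  0  1  2  3  2  3  0  1
P-positions are exactly the n with G(n) = 0.

0, 2, 8, 10, 16, 18, 24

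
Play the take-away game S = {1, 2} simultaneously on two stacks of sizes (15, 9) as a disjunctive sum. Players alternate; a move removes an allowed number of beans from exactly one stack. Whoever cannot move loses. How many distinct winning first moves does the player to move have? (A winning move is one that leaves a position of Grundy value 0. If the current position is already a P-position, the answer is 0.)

All stacks use S = {1, 2}:
n :  0  1  2  3  4  5  6  7  8  9 10 11 12 13 14 15
G :  0  1  2  0  1  2  0  1  2  0  1  2  0  1  2  0
Stack A: G(15) = 0.
Stack B: G(9) = 0.
Combined Grundy value = 0 ⊕ 0 = 0.
A winning move leaves total XOR = 0, i.e. changes one component's Grundy value g to g ⊕ X where X is the current total.
Stack A: target g' = 0⊕0 = 0, but every legal move changes the Grundy value (mex property), so 0 moves.
Stack B: target g' = 0⊕0 = 0, but every legal move changes the Grundy value (mex property), so 0 moves.

0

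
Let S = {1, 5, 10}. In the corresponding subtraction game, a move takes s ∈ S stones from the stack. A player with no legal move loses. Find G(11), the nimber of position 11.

G(0) = 0
G(1) = mex{0} = 1
G(2) = mex{1} = 0
G(3) = mex{0} = 1
G(4) = mex{1} = 0
G(5) = mex{0,0} = 1
G(6) = mex{1,1} = 0
G(7) = mex{0,0} = 1
G(8) = mex{1,1} = 0
G(9) = mex{0,0} = 1
G(10) = mex{1,1,0} = 2
G(11) = mex{2,0,1} = 3

3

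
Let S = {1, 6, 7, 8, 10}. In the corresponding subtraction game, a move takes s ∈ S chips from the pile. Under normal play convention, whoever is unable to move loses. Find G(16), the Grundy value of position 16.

1

n :  0  1  2  3  4  5  6  7  8  9 10 11 12 13 14 15 16
G :  0  1  0  1  0  1  2  3  2  3  2  3  4  0  1  0  1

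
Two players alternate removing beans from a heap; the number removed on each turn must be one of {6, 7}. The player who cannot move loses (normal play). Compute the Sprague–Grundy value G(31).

0

G(0) = 0
G(1) = mex{} = 0
G(2) = mex{} = 0
G(3) = mex{} = 0
G(4) = mex{} = 0
G(5) = mex{} = 0
G(6) = mex{0} = 1
G(7) = mex{0,0} = 1
G(8) = mex{0,0} = 1
G(9) = mex{0,0} = 1
G(10) = mex{0,0} = 1
G(11) = mex{0,0} = 1
G(12) = mex{1,0} = 2
G(13) = mex{1,1} = 0
G(14) = mex{1,1} = 0
G(15) = mex{1,1} = 0
G(16) = mex{1,1} = 0
G(17) = mex{1,1} = 0
G(18) = mex{2,1} = 0
G(19) = mex{0,2} = 1
G(20) = mex{0,0} = 1
G(21) = mex{0,0} = 1
G(22) = mex{0,0} = 1
G(23) = mex{0,0} = 1
G(24) = mex{0,0} = 1
G(25) = mex{1,0} = 2
G(26) = mex{1,1} = 0
G(27) = mex{1,1} = 0
G(28) = mex{1,1} = 0
G(29) = mex{1,1} = 0
G(30) = mex{1,1} = 0
G(31) = mex{2,1} = 0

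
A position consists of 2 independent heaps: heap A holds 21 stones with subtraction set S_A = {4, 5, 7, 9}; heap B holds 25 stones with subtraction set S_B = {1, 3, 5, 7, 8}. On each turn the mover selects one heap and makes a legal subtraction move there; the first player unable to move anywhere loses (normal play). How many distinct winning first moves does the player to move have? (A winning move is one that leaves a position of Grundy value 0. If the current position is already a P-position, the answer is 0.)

0

Heap A, S = {4, 5, 7, 9}:
n :  0  1  2  3  4  5  6  7  8  9 10 11 12 13 14 15 16 17 18 19 20 21
G :  0  0  0  0  1  1  1  1  2  2  2  2  3  0  0  0  0  1  1  1  1  2
G_A(21) = 2.
Heap B, S = {1, 3, 5, 7, 8}:
n :  0  1  2  3  4  5  6  7  8  9 10 11 12 13 14 15 16 17 18 19 20 21 22 23 24 25
G :  0  1  0  1  0  1  0  1  2  3  2  3  2  3  2  0  1  0  1  0  1  0  1  2  3  2
G_B(25) = 2.
Combined Grundy value = 2 ⊕ 2 = 0.
A winning move leaves total XOR = 0, i.e. changes one component's Grundy value g to g ⊕ X where X is the current total.
Heap A: target g' = 2⊕0 = 2, but every legal move changes the Grundy value (mex property), so 0 moves.
Heap B: target g' = 2⊕0 = 2, but every legal move changes the Grundy value (mex property), so 0 moves.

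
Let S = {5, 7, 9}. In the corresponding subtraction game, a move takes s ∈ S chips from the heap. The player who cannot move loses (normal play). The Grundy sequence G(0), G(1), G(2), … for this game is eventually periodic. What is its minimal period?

14

G(0) = 0
G(1) = mex{} = 0
G(2) = mex{} = 0
G(3) = mex{} = 0
G(4) = mex{} = 0
G(5) = mex{0} = 1
G(6) = mex{0} = 1
G(7) = mex{0,0} = 1
G(8) = mex{0,0} = 1
G(9) = mex{0,0,0} = 1
G(10) = mex{1,0,0} = 2
G(11) = mex{1,0,0} = 2
G(12) = mex{1,1,0} = 2
G(13) = mex{1,1,0} = 2
G(14) = mex{1,1,1} = 0
G(15) = mex{2,1,1} = 0
G(16) = mex{2,1,1} = 0
G(17) = mex{2,2,1} = 0
G(18) = mex{2,2,1} = 0
G(19) = mex{0,2,2} = 1
G(20) = mex{0,2,2} = 1
G(21) = mex{0,0,2} = 1
G(22) = mex{0,0,2} = 1
G(23) = mex{0,0,0} = 1
G(24) = mex{1,0,0} = 2
G(25) = mex{1,0,0} = 2
G(26) = mex{1,1,0} = 2
G(27) = mex{1,1,0} = 2
G(28) = mex{1,1,1} = 0
G(29) = mex{2,1,1} = 0
G(n+14) = G(n) holds for n = 0,…,8 (a full window of length max(S) = 9), so the sequence is purely periodic with period 14.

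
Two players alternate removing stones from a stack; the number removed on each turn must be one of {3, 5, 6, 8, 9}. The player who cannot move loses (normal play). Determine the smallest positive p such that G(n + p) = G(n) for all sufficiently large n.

12

G(0) = 0
G(1) = mex{} = 0
G(2) = mex{} = 0
G(3) = mex{0} = 1
G(4) = mex{0} = 1
G(5) = mex{0,0} = 1
G(6) = mex{1,0,0} = 2
G(7) = mex{1,0,0} = 2
G(8) = mex{1,1,0,0} = 2
G(9) = mex{2,1,1,0,0} = 3
G(10) = mex{2,1,1,0,0} = 3
G(11) = mex{2,2,1,1,0} = 3
G(12) = mex{3,2,2,1,1} = 0
G(13) = mex{3,2,2,1,1} = 0
G(14) = mex{3,3,2,2,1} = 0
G(15) = mex{0,3,3,2,2} = 1
G(16) = mex{0,3,3,2,2} = 1
G(17) = mex{0,0,3,3,2} = 1
G(18) = mex{1,0,0,3,3} = 2
G(19) = mex{1,0,0,3,3} = 2
G(20) = mex{1,1,0,0,3} = 2
G(21) = mex{2,1,1,0,0} = 3
G(22) = mex{2,1,1,0,0} = 3
G(23) = mex{2,2,1,1,0} = 3
G(24) = mex{3,2,2,1,1} = 0
G(25) = mex{3,2,2,1,1} = 0
G(n+12) = G(n) holds for n = 0,…,8 (a full window of length max(S) = 9), so the sequence is purely periodic with period 12.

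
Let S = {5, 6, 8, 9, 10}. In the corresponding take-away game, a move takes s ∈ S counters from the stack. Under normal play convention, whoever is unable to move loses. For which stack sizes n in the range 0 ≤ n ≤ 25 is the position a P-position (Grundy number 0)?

n :  0  1  2  3  4  5  6  7  8  9 10 11 12 13 14 15 16 17 18 19 20 21 22 23 24 25
G :  0  0  0  0  0  1  1  1  1  1  2  2  2  2  2  0  0  0  0  0  1  1  1  1  1  2
P-positions are exactly the n with G(n) = 0.

0, 1, 2, 3, 4, 15, 16, 17, 18, 19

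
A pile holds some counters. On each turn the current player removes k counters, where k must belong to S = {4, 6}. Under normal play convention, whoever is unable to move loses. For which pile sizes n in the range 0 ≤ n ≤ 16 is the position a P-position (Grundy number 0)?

0, 1, 2, 3, 10, 11, 12, 13

n :  0  1  2  3  4  5  6  7  8  9 10 11 12 13 14 15 16
G :  0  0  0  0  1  1  1  1  2  2  0  0  0  0  1  1  1
P-positions are exactly the n with G(n) = 0.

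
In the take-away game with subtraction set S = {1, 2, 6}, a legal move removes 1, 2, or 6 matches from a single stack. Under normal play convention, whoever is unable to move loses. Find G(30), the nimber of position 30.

G(0) = 0
G(1) = mex{0} = 1
G(2) = mex{1,0} = 2
G(3) = mex{2,1} = 0
G(4) = mex{0,2} = 1
G(5) = mex{1,0} = 2
G(6) = mex{2,1,0} = 3
G(7) = mex{3,2,1} = 0
G(8) = mex{0,3,2} = 1
G(9) = mex{1,0,0} = 2
G(10) = mex{2,1,1} = 0
G(11) = mex{0,2,2} = 1
G(12) = mex{1,0,3} = 2
G(13) = mex{2,1,0} = 3
G(14) = mex{3,2,1} = 0
G(15) = mex{0,3,2} = 1
G(16) = mex{1,0,0} = 2
G(17) = mex{2,1,1} = 0
G(18) = mex{0,2,2} = 1
G(19) = mex{1,0,3} = 2
G(20) = mex{2,1,0} = 3
G(21) = mex{3,2,1} = 0
G(22) = mex{0,3,2} = 1
G(23) = mex{1,0,0} = 2
G(24) = mex{2,1,1} = 0
G(25) = mex{0,2,2} = 1
G(26) = mex{1,0,3} = 2
G(27) = mex{2,1,0} = 3
G(28) = mex{3,2,1} = 0
G(29) = mex{0,3,2} = 1
G(30) = mex{1,0,0} = 2

2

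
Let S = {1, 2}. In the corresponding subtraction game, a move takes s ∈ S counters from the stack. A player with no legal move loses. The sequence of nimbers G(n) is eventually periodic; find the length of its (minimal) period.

G(0) = 0
G(1) = mex{0} = 1
G(2) = mex{1,0} = 2
G(3) = mex{2,1} = 0
G(4) = mex{0,2} = 1
G(5) = mex{1,0} = 2
G(6) = mex{2,1} = 0
G(7) = mex{0,2} = 1
G(8) = mex{1,0} = 2
G(9) = mex{2,1} = 0
G(10) = mex{0,2} = 1
G(11) = mex{1,0} = 2
G(12) = mex{2,1} = 0
G(13) = mex{0,2} = 1
G(14) = mex{1,0} = 2
G(n+3) = G(n) holds for n = 0,…,1 (a full window of length max(S) = 2), so the sequence is purely periodic with period 3.

3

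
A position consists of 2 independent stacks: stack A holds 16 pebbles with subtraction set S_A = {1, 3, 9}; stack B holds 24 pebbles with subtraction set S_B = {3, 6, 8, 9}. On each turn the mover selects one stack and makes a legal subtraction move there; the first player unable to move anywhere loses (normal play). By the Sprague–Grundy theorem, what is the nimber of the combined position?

Stack A, S = {1, 3, 9}:
n :  0  1  2  3  4  5  6  7  8  9 10 11 12 13 14 15 16
G :  0  1  0  1  0  1  0  1  0  1  0  1  0  1  0  1  0
G_A(16) = 0.
Stack B, S = {3, 6, 8, 9}:
G(0) = 0
G(1) = mex{} = 0
G(2) = mex{} = 0
G(3) = mex{0} = 1
G(4) = mex{0} = 1
G(5) = mex{0} = 1
G(6) = mex{1,0} = 2
G(7) = mex{1,0} = 2
G(8) = mex{1,0,0} = 2
G(9) = mex{2,1,0,0} = 3
G(10) = mex{2,1,0,0} = 3
G(11) = mex{2,1,1,0} = 3
G(12) = mex{3,2,1,1} = 0
G(13) = mex{3,2,1,1} = 0
G(14) = mex{3,2,2,1} = 0
G(15) = mex{0,3,2,2} = 1
G(16) = mex{0,3,2,2} = 1
G(17) = mex{0,3,3,2} = 1
G(18) = mex{1,0,3,3} = 2
G(19) = mex{1,0,3,3} = 2
G(20) = mex{1,0,0,3} = 2
G(21) = mex{2,1,0,0} = 3
G(22) = mex{2,1,0,0} = 3
G(23) = mex{2,1,1,0} = 3
G(24) = mex{3,2,1,1} = 0
G_B(24) = 0.
Combined Grundy value = 0 ⊕ 0 = 0.

0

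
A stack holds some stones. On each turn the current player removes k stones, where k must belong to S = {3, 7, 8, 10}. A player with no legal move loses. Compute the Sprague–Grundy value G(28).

3

G(0) = 0
G(1) = mex{} = 0
G(2) = mex{} = 0
G(3) = mex{0} = 1
G(4) = mex{0} = 1
G(5) = mex{0} = 1
G(6) = mex{1} = 0
G(7) = mex{1,0} = 2
G(8) = mex{1,0,0} = 2
G(9) = mex{0,0,0} = 1
G(10) = mex{2,1,0,0} = 3
G(11) = mex{2,1,1,0} = 3
G(12) = mex{1,1,1,0} = 2
G(13) = mex{3,0,1,1} = 2
G(14) = mex{3,2,0,1} = 4
G(15) = mex{2,2,2,1} = 0
G(16) = mex{2,1,2,0} = 3
G(17) = mex{4,3,1,2} = 0
G(18) = mex{0,3,3,2} = 1
G(19) = mex{3,2,3,1} = 0
G(20) = mex{0,2,2,3} = 1
G(21) = mex{1,4,2,3} = 0
G(22) = mex{0,0,4,2} = 1
G(23) = mex{1,3,0,2} = 4
G(24) = mex{0,0,3,4} = 1
G(25) = mex{1,1,0,0} = 2
G(26) = mex{4,0,1,3} = 2
G(27) = mex{1,1,0,0} = 2
G(28) = mex{2,0,1,1} = 3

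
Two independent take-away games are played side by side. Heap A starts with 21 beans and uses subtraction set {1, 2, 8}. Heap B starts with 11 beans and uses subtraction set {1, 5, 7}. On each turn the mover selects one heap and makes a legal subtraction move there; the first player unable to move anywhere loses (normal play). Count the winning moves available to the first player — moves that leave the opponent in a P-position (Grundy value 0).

5

Heap A, S = {1, 2, 8}:
G(0) = 0
G(1) = mex{0} = 1
G(2) = mex{1,0} = 2
G(3) = mex{2,1} = 0
G(4) = mex{0,2} = 1
G(5) = mex{1,0} = 2
G(6) = mex{2,1} = 0
G(7) = mex{0,2} = 1
G(8) = mex{1,0,0} = 2
G(9) = mex{2,1,1} = 0
G(10) = mex{0,2,2} = 1
G(11) = mex{1,0,0} = 2
G(12) = mex{2,1,1} = 0
G(13) = mex{0,2,2} = 1
G(14) = mex{1,0,0} = 2
G(15) = mex{2,1,1} = 0
G(16) = mex{0,2,2} = 1
G(17) = mex{1,0,0} = 2
G(18) = mex{2,1,1} = 0
G(19) = mex{0,2,2} = 1
G(20) = mex{1,0,0} = 2
G(21) = mex{2,1,1} = 0
G_A(21) = 0.
Heap B, S = {1, 5, 7}:
G(0) = 0
G(1) = mex{0} = 1
G(2) = mex{1} = 0
G(3) = mex{0} = 1
G(4) = mex{1} = 0
G(5) = mex{0,0} = 1
G(6) = mex{1,1} = 0
G(7) = mex{0,0,0} = 1
G(8) = mex{1,1,1} = 0
G(9) = mex{0,0,0} = 1
G(10) = mex{1,1,1} = 0
G(11) = mex{0,0,0} = 1
G_B(11) = 1.
Combined Grundy value = 0 ⊕ 1 = 1.
A winning move leaves total XOR = 0, i.e. changes one component's Grundy value g to g ⊕ X where X is the current total.
Heap A: need g' = 0⊕1 = 1. Options: 21−1→G=2, 21−2→G=1, 21−8→G=1. Hits: 2.
Heap B: need g' = 1⊕1 = 0. Options: 11−1→G=0, 11−5→G=0, 11−7→G=0. Hits: 3.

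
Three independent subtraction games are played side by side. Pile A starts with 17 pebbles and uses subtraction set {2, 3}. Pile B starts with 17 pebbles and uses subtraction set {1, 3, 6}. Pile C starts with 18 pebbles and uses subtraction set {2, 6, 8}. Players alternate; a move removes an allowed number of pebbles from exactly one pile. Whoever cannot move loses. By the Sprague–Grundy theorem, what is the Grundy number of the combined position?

3

Pile A, S = {2, 3}:
G(0) = 0
G(1) = mex{} = 0
G(2) = mex{0} = 1
G(3) = mex{0,0} = 1
G(4) = mex{1,0} = 2
G(5) = mex{1,1} = 0
G(6) = mex{2,1} = 0
G(7) = mex{0,2} = 1
G(8) = mex{0,0} = 1
G(9) = mex{1,0} = 2
G(10) = mex{1,1} = 0
G(11) = mex{2,1} = 0
G(12) = mex{0,2} = 1
G(13) = mex{0,0} = 1
G(14) = mex{1,0} = 2
G(15) = mex{1,1} = 0
G(16) = mex{2,1} = 0
G(17) = mex{0,2} = 1
G_A(17) = 1.
Pile B, S = {1, 3, 6}:
n :  0  1  2  3  4  5  6  7  8  9 10 11 12 13 14 15 16 17
G :  0  1  0  1  0  1  2  3  2  0  1  0  1  0  1  2  3  2
G_B(17) = 2.
Pile C, S = {2, 6, 8}:
G(0) = 0
G(1) = mex{} = 0
G(2) = mex{0} = 1
G(3) = mex{0} = 1
G(4) = mex{1} = 0
G(5) = mex{1} = 0
G(6) = mex{0,0} = 1
G(7) = mex{0,0} = 1
G(8) = mex{1,1,0} = 2
G(9) = mex{1,1,0} = 2
G(10) = mex{2,0,1} = 3
G(11) = mex{2,0,1} = 3
G(12) = mex{3,1,0} = 2
G(13) = mex{3,1,0} = 2
G(14) = mex{2,2,1} = 0
G(15) = mex{2,2,1} = 0
G(16) = mex{0,3,2} = 1
G(17) = mex{0,3,2} = 1
G(18) = mex{1,2,3} = 0
G_C(18) = 0.
Combined Grundy value = 1 ⊕ 2 ⊕ 0 = 3.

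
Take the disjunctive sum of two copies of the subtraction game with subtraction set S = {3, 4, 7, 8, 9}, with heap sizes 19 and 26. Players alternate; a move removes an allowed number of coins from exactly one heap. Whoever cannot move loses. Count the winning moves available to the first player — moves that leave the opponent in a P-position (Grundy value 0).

All heaps use S = {3, 4, 7, 8, 9}:
G(0) = 0
G(1) = mex{} = 0
G(2) = mex{} = 0
G(3) = mex{0} = 1
G(4) = mex{0,0} = 1
G(5) = mex{0,0} = 1
G(6) = mex{1,0} = 2
G(7) = mex{1,1,0} = 2
G(8) = mex{1,1,0,0} = 2
G(9) = mex{2,1,0,0,0} = 3
G(10) = mex{2,2,1,0,0} = 3
G(11) = mex{2,2,1,1,0} = 3
G(12) = mex{3,2,1,1,1} = 0
G(13) = mex{3,3,2,1,1} = 0
G(14) = mex{3,3,2,2,1} = 0
G(15) = mex{0,3,2,2,2} = 1
G(16) = mex{0,0,3,2,2} = 1
G(17) = mex{0,0,3,3,2} = 1
G(18) = mex{1,0,3,3,3} = 2
G(19) = mex{1,1,0,3,3} = 2
G(20) = mex{1,1,0,0,3} = 2
G(21) = mex{2,1,0,0,0} = 3
G(22) = mex{2,2,1,0,0} = 3
G(23) = mex{2,2,1,1,0} = 3
G(24) = mex{3,2,1,1,1} = 0
G(25) = mex{3,3,2,1,1} = 0
G(26) = mex{3,3,2,2,1} = 0
Heap A: G(19) = 2.
Heap B: G(26) = 0.
Combined Grundy value = 2 ⊕ 0 = 2.
A winning move leaves total XOR = 0, i.e. changes one component's Grundy value g to g ⊕ X where X is the current total.
Heap A: need g' = 2⊕2 = 0. Options: 19−3→G=1, 19−4→G=1, 19−7→G=0, 19−8→G=3, 19−9→G=3. Hits: 1.
Heap B: need g' = 0⊕2 = 2. Options: 26−3→G=3, 26−4→G=3, 26−7→G=2, 26−8→G=2, 26−9→G=1. Hits: 2.

3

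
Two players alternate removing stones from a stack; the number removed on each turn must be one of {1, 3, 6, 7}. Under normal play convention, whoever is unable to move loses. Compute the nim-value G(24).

G(0) = 0
G(1) = mex{0} = 1
G(2) = mex{1} = 0
G(3) = mex{0,0} = 1
G(4) = mex{1,1} = 0
G(5) = mex{0,0} = 1
G(6) = mex{1,1,0} = 2
G(7) = mex{2,0,1,0} = 3
G(8) = mex{3,1,0,1} = 2
G(9) = mex{2,2,1,0} = 3
G(10) = mex{3,3,0,1} = 2
G(11) = mex{2,2,1,0} = 3
G(12) = mex{3,3,2,1} = 0
G(13) = mex{0,2,3,2} = 1
G(14) = mex{1,3,2,3} = 0
G(15) = mex{0,0,3,2} = 1
G(16) = mex{1,1,2,3} = 0
G(17) = mex{0,0,3,2} = 1
G(18) = mex{1,1,0,3} = 2
G(19) = mex{2,0,1,0} = 3
G(20) = mex{3,1,0,1} = 2
G(21) = mex{2,2,1,0} = 3
G(22) = mex{3,3,0,1} = 2
G(23) = mex{2,2,1,0} = 3
G(24) = mex{3,3,2,1} = 0

0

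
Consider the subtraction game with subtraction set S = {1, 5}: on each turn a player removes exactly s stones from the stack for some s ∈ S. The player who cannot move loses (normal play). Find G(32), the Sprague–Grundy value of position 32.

n :  0  1  2  3  4  5  6  7  8  9 10 11 12 13 14 15 16 17 18 19 20 21 22 23 24 25 26 27 28 29 30 31 32
G :  0  1  0  1  0  1  0  1  0  1  0  1  0  1  0  1  0  1  0  1  0  1  0  1  0  1  0  1  0  1  0  1  0

0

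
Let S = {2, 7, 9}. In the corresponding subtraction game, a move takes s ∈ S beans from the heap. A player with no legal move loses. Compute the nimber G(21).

1

G(0) = 0
G(1) = mex{} = 0
G(2) = mex{0} = 1
G(3) = mex{0} = 1
G(4) = mex{1} = 0
G(5) = mex{1} = 0
G(6) = mex{0} = 1
G(7) = mex{0,0} = 1
G(8) = mex{1,0} = 2
G(9) = mex{1,1,0} = 2
G(10) = mex{2,1,0} = 3
G(11) = mex{2,0,1} = 3
G(12) = mex{3,0,1} = 2
G(13) = mex{3,1,0} = 2
G(14) = mex{2,1,0} = 3
G(15) = mex{2,2,1} = 0
G(16) = mex{3,2,1} = 0
G(17) = mex{0,3,2} = 1
G(18) = mex{0,3,2} = 1
G(19) = mex{1,2,3} = 0
G(20) = mex{1,2,3} = 0
G(21) = mex{0,3,2} = 1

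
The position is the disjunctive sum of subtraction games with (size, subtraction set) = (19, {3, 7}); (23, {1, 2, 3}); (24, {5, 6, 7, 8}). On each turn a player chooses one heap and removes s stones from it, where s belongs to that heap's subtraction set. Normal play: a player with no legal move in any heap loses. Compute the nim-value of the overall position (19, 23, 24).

Heap A, S = {3, 7}:
n :  0  1  2  3  4  5  6  7  8  9 10 11 12 13 14 15 16 17 18 19
G :  0  0  0  1  1  1  0  2  2  1  0  0  0  1  1  1  0  2  2  1
G_A(19) = 1.
Heap B, S = {1, 2, 3}:
n :  0  1  2  3  4  5  6  7  8  9 10 11 12 13 14 15 16 17 18 19 20 21 22 23
G :  0  1  2  3  0  1  2  3  0  1  2  3  0  1  2  3  0  1  2  3  0  1  2  3
G_B(23) = 3.
Heap C, S = {5, 6, 7, 8}:
G(0) = 0
G(1) = mex{} = 0
G(2) = mex{} = 0
G(3) = mex{} = 0
G(4) = mex{} = 0
G(5) = mex{0} = 1
G(6) = mex{0,0} = 1
G(7) = mex{0,0,0} = 1
G(8) = mex{0,0,0,0} = 1
G(9) = mex{0,0,0,0} = 1
G(10) = mex{1,0,0,0} = 2
G(11) = mex{1,1,0,0} = 2
G(12) = mex{1,1,1,0} = 2
G(13) = mex{1,1,1,1} = 0
G(14) = mex{1,1,1,1} = 0
G(15) = mex{2,1,1,1} = 0
G(16) = mex{2,2,1,1} = 0
G(17) = mex{2,2,2,1} = 0
G(18) = mex{0,2,2,2} = 1
G(19) = mex{0,0,2,2} = 1
G(20) = mex{0,0,0,2} = 1
G(21) = mex{0,0,0,0} = 1
G(22) = mex{0,0,0,0} = 1
G(23) = mex{1,0,0,0} = 2
G(24) = mex{1,1,0,0} = 2
G_C(24) = 2.
Combined Grundy value = 1 ⊕ 3 ⊕ 2 = 0.

0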